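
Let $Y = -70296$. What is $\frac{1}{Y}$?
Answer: $- \frac{1}{70296} \approx -1.4226 \cdot 10^{-5}$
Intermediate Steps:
$\frac{1}{Y} = \frac{1}{-70296} = - \frac{1}{70296}$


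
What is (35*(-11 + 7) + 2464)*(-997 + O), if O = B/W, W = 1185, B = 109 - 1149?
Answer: -549619028/237 ≈ -2.3191e+6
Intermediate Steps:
B = -1040
O = -208/237 (O = -1040/1185 = -1040*1/1185 = -208/237 ≈ -0.87764)
(35*(-11 + 7) + 2464)*(-997 + O) = (35*(-11 + 7) + 2464)*(-997 - 208/237) = (35*(-4) + 2464)*(-236497/237) = (-140 + 2464)*(-236497/237) = 2324*(-236497/237) = -549619028/237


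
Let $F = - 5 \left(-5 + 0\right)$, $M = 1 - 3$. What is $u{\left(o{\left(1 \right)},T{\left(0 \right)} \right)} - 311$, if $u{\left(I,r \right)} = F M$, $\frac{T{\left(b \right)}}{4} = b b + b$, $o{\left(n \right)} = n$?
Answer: $-361$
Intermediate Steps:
$M = -2$ ($M = 1 - 3 = -2$)
$F = 25$ ($F = \left(-5\right) \left(-5\right) = 25$)
$T{\left(b \right)} = 4 b + 4 b^{2}$ ($T{\left(b \right)} = 4 \left(b b + b\right) = 4 \left(b^{2} + b\right) = 4 \left(b + b^{2}\right) = 4 b + 4 b^{2}$)
$u{\left(I,r \right)} = -50$ ($u{\left(I,r \right)} = 25 \left(-2\right) = -50$)
$u{\left(o{\left(1 \right)},T{\left(0 \right)} \right)} - 311 = -50 - 311 = -361$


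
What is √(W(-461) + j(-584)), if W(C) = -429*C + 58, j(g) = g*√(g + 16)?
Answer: √(197827 - 1168*I*√142) ≈ 445.05 - 15.637*I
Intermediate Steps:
j(g) = g*√(16 + g)
W(C) = 58 - 429*C
√(W(-461) + j(-584)) = √((58 - 429*(-461)) - 584*√(16 - 584)) = √((58 + 197769) - 1168*I*√142) = √(197827 - 1168*I*√142)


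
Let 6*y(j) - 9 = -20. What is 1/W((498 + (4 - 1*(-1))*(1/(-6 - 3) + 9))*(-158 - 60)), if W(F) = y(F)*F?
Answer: 27/5853518 ≈ 4.6126e-6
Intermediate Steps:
y(j) = -11/6 (y(j) = 3/2 + (1/6)*(-20) = 3/2 - 10/3 = -11/6)
W(F) = -11*F/6
1/W((498 + (4 - 1*(-1))*(1/(-6 - 3) + 9))*(-158 - 60)) = 1/(-11*(498 + (4 - 1*(-1))*(1/(-6 - 3) + 9))*(-158 - 60)/6) = 1/(-11*(498 + (4 + 1)*(1/(-9) + 9))*(-218)/6) = 1/(-11*(498 + 5*(-1/9 + 9))*(-218)/6) = 1/(-11*(498 + 5*(80/9))*(-218)/6) = 1/(-11*(498 + 400/9)*(-218)/6) = 1/(-26851*(-218)/27) = 1/(-11/6*(-1064276/9)) = 1/(5853518/27) = 27/5853518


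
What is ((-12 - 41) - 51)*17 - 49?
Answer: -1817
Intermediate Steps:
((-12 - 41) - 51)*17 - 49 = (-53 - 51)*17 - 49 = -104*17 - 49 = -1768 - 49 = -1817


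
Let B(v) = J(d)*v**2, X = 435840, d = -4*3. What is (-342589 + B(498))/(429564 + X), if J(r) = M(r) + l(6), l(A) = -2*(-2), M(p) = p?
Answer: -2326621/865404 ≈ -2.6885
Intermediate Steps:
l(A) = 4
d = -12
J(r) = 4 + r (J(r) = r + 4 = 4 + r)
B(v) = -8*v**2 (B(v) = (4 - 12)*v**2 = -8*v**2)
(-342589 + B(498))/(429564 + X) = (-342589 - 8*498**2)/(429564 + 435840) = (-342589 - 8*248004)/865404 = (-342589 - 1984032)*(1/865404) = -2326621*1/865404 = -2326621/865404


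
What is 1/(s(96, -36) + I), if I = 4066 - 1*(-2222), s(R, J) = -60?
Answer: 1/6228 ≈ 0.00016057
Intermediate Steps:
I = 6288 (I = 4066 + 2222 = 6288)
1/(s(96, -36) + I) = 1/(-60 + 6288) = 1/6228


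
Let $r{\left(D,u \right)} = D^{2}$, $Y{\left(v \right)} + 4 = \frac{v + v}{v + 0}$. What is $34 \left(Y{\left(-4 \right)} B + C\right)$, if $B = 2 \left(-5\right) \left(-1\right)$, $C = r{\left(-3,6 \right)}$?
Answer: $-374$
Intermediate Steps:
$Y{\left(v \right)} = -2$ ($Y{\left(v \right)} = -4 + \frac{v + v}{v + 0} = -4 + \frac{2 v}{v} = -4 + 2 = -2$)
$C = 9$ ($C = \left(-3\right)^{2} = 9$)
$B = 10$ ($B = \left(-10\right) \left(-1\right) = 10$)
$34 \left(Y{\left(-4 \right)} B + C\right) = 34 \left(\left(-2\right) 10 + 9\right) = 34 \left(-20 + 9\right) = 34 \left(-11\right) = -374$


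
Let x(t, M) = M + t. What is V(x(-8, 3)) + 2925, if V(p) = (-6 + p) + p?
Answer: 2909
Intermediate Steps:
V(p) = -6 + 2*p
V(x(-8, 3)) + 2925 = (-6 + 2*(3 - 8)) + 2925 = (-6 + 2*(-5)) + 2925 = (-6 - 10) + 2925 = -16 + 2925 = 2909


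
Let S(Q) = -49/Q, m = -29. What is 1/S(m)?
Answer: 29/49 ≈ 0.59184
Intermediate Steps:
1/S(m) = 1/(-49/(-29)) = 1/(-49*(-1/29)) = 1/(49/29) = 29/49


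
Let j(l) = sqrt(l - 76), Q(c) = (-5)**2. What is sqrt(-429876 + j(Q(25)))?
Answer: sqrt(-429876 + I*sqrt(51)) ≈ 0.005 + 655.65*I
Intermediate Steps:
Q(c) = 25
j(l) = sqrt(-76 + l)
sqrt(-429876 + j(Q(25))) = sqrt(-429876 + sqrt(-76 + 25)) = sqrt(-429876 + sqrt(-51)) = sqrt(-429876 + I*sqrt(51))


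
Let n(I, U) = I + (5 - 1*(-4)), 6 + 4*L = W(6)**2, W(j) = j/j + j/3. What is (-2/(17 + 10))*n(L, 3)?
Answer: -13/18 ≈ -0.72222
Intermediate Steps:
W(j) = 1 + j/3 (W(j) = 1 + j*(1/3) = 1 + j/3)
L = 3/4 (L = -3/2 + (1 + (1/3)*6)**2/4 = -3/2 + (1 + 2)**2/4 = -3/2 + (1/4)*3**2 = -3/2 + (1/4)*9 = -3/2 + 9/4 = 3/4 ≈ 0.75000)
n(I, U) = 9 + I (n(I, U) = I + (5 + 4) = I + 9 = 9 + I)
(-2/(17 + 10))*n(L, 3) = (-2/(17 + 10))*(9 + 3/4) = -2/27*(39/4) = -2*1/27*(39/4) = -2/27*39/4 = -13/18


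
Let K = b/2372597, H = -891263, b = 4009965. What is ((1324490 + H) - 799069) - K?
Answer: -867999641639/2372597 ≈ -3.6584e+5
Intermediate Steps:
K = 4009965/2372597 ≈ 1.6901
((1324490 + H) - 799069) - K = ((1324490 - 891263) - 799069) - 1*4009965/2372597 = (433227 - 799069) - 4009965/2372597 = -365842 - 4009965/2372597 = -867999641639/2372597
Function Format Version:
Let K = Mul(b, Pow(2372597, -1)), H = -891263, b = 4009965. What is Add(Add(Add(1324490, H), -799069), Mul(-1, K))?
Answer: Rational(-867999641639, 2372597) ≈ -3.6584e+5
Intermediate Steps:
K = Rational(4009965, 2372597) (K = Mul(4009965, Pow(2372597, -1)) = Mul(4009965, Rational(1, 2372597)) = Rational(4009965, 2372597) ≈ 1.6901)
Add(Add(Add(1324490, H), -799069), Mul(-1, K)) = Add(Add(Add(1324490, -891263), -799069), Mul(-1, Rational(4009965, 2372597))) = Add(Add(433227, -799069), Rational(-4009965, 2372597)) = Add(-365842, Rational(-4009965, 2372597)) = Rational(-867999641639, 2372597)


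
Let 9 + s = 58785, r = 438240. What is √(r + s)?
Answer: 18*√1534 ≈ 704.99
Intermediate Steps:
s = 58776 (s = -9 + 58785 = 58776)
√(r + s) = √(438240 + 58776) = √497016 = 18*√1534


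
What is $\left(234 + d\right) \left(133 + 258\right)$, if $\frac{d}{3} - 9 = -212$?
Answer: $-146625$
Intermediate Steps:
$d = -609$ ($d = 27 + 3 \left(-212\right) = 27 - 636 = -609$)
$\left(234 + d\right) \left(133 + 258\right) = \left(234 - 609\right) \left(133 + 258\right) = \left(-375\right) 391 = -146625$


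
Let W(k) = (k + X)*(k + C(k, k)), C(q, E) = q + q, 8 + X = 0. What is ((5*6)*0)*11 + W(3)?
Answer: -45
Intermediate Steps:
X = -8 (X = -8 + 0 = -8)
C(q, E) = 2*q
W(k) = 3*k*(-8 + k) (W(k) = (k - 8)*(k + 2*k) = (-8 + k)*(3*k) = 3*k*(-8 + k))
((5*6)*0)*11 + W(3) = ((5*6)*0)*11 + 3*3*(-8 + 3) = (30*0)*11 + 3*3*(-5) = 0*11 - 45 = 0 - 45 = -45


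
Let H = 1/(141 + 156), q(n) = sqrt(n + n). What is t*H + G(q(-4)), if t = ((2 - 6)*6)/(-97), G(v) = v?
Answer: 8/9603 + 2*I*sqrt(2) ≈ 0.00083307 + 2.8284*I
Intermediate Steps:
q(n) = sqrt(2)*sqrt(n) (q(n) = sqrt(2*n) = sqrt(2)*sqrt(n))
t = 24/97 (t = -4*6*(-1/97) = -24*(-1/97) = 24/97 ≈ 0.24742)
H = 1/297 ≈ 0.0033670
t*H + G(q(-4)) = (24/97)*(1/297) + sqrt(2)*sqrt(-4) = 8/9603 + sqrt(2)*(2*I) = 8/9603 + 2*I*sqrt(2)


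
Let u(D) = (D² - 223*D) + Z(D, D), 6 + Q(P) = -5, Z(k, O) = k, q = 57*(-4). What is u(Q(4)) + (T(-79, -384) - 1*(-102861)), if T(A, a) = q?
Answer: 105196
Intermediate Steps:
q = -228
Q(P) = -11 (Q(P) = -6 - 5 = -11)
T(A, a) = -228
u(D) = D² - 222*D (u(D) = (D² - 223*D) + D = D² - 222*D)
u(Q(4)) + (T(-79, -384) - 1*(-102861)) = -11*(-222 - 11) + (-228 - 1*(-102861)) = -11*(-233) + (-228 + 102861) = 2563 + 102633 = 105196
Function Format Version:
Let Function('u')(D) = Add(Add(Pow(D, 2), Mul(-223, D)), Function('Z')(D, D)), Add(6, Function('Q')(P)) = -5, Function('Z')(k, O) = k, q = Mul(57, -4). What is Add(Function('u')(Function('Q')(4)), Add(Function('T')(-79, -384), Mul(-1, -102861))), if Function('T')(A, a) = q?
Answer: 105196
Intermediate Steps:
q = -228
Function('Q')(P) = -11 (Function('Q')(P) = Add(-6, -5) = -11)
Function('T')(A, a) = -228
Function('u')(D) = Add(Pow(D, 2), Mul(-222, D)) (Function('u')(D) = Add(Add(Pow(D, 2), Mul(-223, D)), D) = Add(Pow(D, 2), Mul(-222, D)))
Add(Function('u')(Function('Q')(4)), Add(Function('T')(-79, -384), Mul(-1, -102861))) = Add(Mul(-11, Add(-222, -11)), Add(-228, Mul(-1, -102861))) = Add(Mul(-11, -233), Add(-228, 102861)) = Add(2563, 102633) = 105196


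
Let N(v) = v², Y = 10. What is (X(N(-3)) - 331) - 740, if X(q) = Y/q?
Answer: -9629/9 ≈ -1069.9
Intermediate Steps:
X(q) = 10/q
(X(N(-3)) - 331) - 740 = (10/((-3)²) - 331) - 740 = (10/9 - 331) - 740 = -2969/9 - 740 = -9629/9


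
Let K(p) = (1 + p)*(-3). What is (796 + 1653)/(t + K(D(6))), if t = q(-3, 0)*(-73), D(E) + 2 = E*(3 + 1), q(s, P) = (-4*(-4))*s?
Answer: 2449/3435 ≈ 0.71295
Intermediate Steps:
q(s, P) = 16*s
D(E) = -2 + 4*E (D(E) = -2 + E*(3 + 1) = -2 + E*4 = -2 + 4*E)
t = 3504 (t = (16*(-3))*(-73) = -48*(-73) = 3504)
K(p) = -3 - 3*p
(796 + 1653)/(t + K(D(6))) = (796 + 1653)/(3504 + (-3 - 3*(-2 + 4*6))) = 2449/(3504 + (-3 - 3*(-2 + 24))) = 2449/(3504 + (-3 - 3*22)) = 2449/(3504 + (-3 - 66)) = 2449/(3504 - 69) = 2449/3435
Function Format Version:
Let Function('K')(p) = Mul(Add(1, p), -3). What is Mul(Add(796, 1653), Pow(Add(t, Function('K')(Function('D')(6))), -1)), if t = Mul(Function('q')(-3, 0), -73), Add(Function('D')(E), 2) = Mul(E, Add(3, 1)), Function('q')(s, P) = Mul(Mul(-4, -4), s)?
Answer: Rational(2449, 3435) ≈ 0.71295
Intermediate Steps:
Function('q')(s, P) = Mul(16, s)
Function('D')(E) = Add(-2, Mul(4, E)) (Function('D')(E) = Add(-2, Mul(E, Add(3, 1))) = Add(-2, Mul(E, 4)) = Add(-2, Mul(4, E)))
t = 3504 (t = Mul(Mul(16, -3), -73) = Mul(-48, -73) = 3504)
Function('K')(p) = Add(-3, Mul(-3, p))
Mul(Add(796, 1653), Pow(Add(t, Function('K')(Function('D')(6))), -1)) = Mul(Add(796, 1653), Pow(Add(3504, Add(-3, Mul(-3, Add(-2, Mul(4, 6))))), -1)) = Mul(2449, Pow(Add(3504, Add(-3, Mul(-3, Add(-2, 24)))), -1)) = Mul(2449, Pow(Add(3504, Add(-3, Mul(-3, 22))), -1)) = Mul(2449, Pow(Add(3504, Add(-3, -66)), -1)) = Mul(2449, Pow(Add(3504, -69), -1)) = Mul(2449, Pow(3435, -1)) = Mul(2449, Rational(1, 3435)) = Rational(2449, 3435)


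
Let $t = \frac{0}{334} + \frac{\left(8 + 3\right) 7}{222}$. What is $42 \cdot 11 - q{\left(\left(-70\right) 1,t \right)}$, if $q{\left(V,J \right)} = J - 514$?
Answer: $\frac{216595}{222} \approx 975.65$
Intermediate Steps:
$t = \frac{77}{222}$ ($t = 0 \cdot \frac{1}{334} + 11 \cdot 7 \cdot \frac{1}{222} = 0 + 77 \cdot \frac{1}{222} = 0 + \frac{77}{222} = \frac{77}{222} \approx 0.34685$)
$q{\left(V,J \right)} = -514 + J$
$42 \cdot 11 - q{\left(\left(-70\right) 1,t \right)} = 42 \cdot 11 - \left(-514 + \frac{77}{222}\right) = 462 - - \frac{114031}{222} = 462 + \frac{114031}{222} = \frac{216595}{222}$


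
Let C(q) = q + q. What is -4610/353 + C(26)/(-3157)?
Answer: -14572126/1114421 ≈ -13.076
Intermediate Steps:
C(q) = 2*q
-4610/353 + C(26)/(-3157) = -4610/353 + (2*26)/(-3157) = -4610*1/353 + 52*(-1/3157) = -4610/353 - 52/3157 = -14572126/1114421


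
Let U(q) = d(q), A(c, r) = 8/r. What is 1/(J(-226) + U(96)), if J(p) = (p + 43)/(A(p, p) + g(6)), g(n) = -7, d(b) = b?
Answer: 265/32333 ≈ 0.0081960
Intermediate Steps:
U(q) = q
J(p) = (43 + p)/(-7 + 8/p) (J(p) = (p + 43)/(8/p - 7) = (43 + p)/(-7 + 8/p))
1/(J(-226) + U(96)) = 1/(-1*(-226)*(43 - 226)/(-8 + 7*(-226)) + 96) = 1/(-1*(-226)*(-183)/(-8 - 1582) + 96) = 1/(-1*(-226)*(-183)/(-1590) + 96) = 1/(-1*(-226)*(-1/1590)*(-183) + 96) = 1/(6893/265 + 96) = 1/(32333/265) = 265/32333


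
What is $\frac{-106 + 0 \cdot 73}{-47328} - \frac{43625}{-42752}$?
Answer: $\frac{64662991}{63230208} \approx 1.0227$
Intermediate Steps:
$\frac{-106 + 0 \cdot 73}{-47328} - \frac{43625}{-42752} = \left(-106 + 0\right) \left(- \frac{1}{47328}\right) - - \frac{43625}{42752} = \left(-106\right) \left(- \frac{1}{47328}\right) + \frac{43625}{42752} = \frac{53}{23664} + \frac{43625}{42752} = \frac{64662991}{63230208}$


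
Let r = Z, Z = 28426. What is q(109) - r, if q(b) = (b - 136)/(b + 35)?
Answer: -454819/16 ≈ -28426.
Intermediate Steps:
r = 28426
q(b) = (-136 + b)/(35 + b)
q(109) - r = (-136 + 109)/(35 + 109) - 1*28426 = -27/144 - 28426 = (1/144)*(-27) - 28426 = -3/16 - 28426 = -454819/16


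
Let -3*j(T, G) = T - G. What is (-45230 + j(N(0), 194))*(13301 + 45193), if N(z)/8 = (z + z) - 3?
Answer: -2641433056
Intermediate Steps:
N(z) = -24 + 16*z (N(z) = 8*((z + z) - 3) = 8*(2*z - 3) = 8*(-3 + 2*z) = -24 + 16*z)
j(T, G) = -T/3 + G/3 (j(T, G) = -(T - G)/3 = -T/3 + G/3)
(-45230 + j(N(0), 194))*(13301 + 45193) = (-45230 + (-(-24 + 16*0)/3 + (1/3)*194))*(13301 + 45193) = (-45230 + (-(-24 + 0)/3 + 194/3))*58494 = (-45230 + (-1/3*(-24) + 194/3))*58494 = (-45230 + (8 + 194/3))*58494 = (-45230 + 218/3)*58494 = -135472/3*58494 = -2641433056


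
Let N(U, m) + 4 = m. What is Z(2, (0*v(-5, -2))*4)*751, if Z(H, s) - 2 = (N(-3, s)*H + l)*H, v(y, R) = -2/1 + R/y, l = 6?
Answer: -1502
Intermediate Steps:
N(U, m) = -4 + m
v(y, R) = -2 + R/y (v(y, R) = -2*1 + R/y = -2 + R/y)
Z(H, s) = 2 + H*(6 + H*(-4 + s)) (Z(H, s) = 2 + ((-4 + s)*H + 6)*H = 2 + (H*(-4 + s) + 6)*H = 2 + (6 + H*(-4 + s))*H = 2 + H*(6 + H*(-4 + s)))
Z(2, (0*v(-5, -2))*4)*751 = (2 + 6*2 + 2²*(-4 + (0*(-2 - 2/(-5)))*4))*751 = (2 + 12 + 4*(-4 + (0*(-2 - 2*(-⅕)))*4))*751 = (2 + 12 + 4*(-4 + (0*(-2 + ⅖))*4))*751 = (2 + 12 + 4*(-4 + (0*(-8/5))*4))*751 = (2 + 12 + 4*(-4 + 0*4))*751 = (2 + 12 + 4*(-4 + 0))*751 = (2 + 12 + 4*(-4))*751 = (2 + 12 - 16)*751 = -2*751 = -1502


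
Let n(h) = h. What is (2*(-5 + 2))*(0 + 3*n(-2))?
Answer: 36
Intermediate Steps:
(2*(-5 + 2))*(0 + 3*n(-2)) = (2*(-5 + 2))*(0 + 3*(-2)) = (2*(-3))*(0 - 6) = -6*(-6) = 36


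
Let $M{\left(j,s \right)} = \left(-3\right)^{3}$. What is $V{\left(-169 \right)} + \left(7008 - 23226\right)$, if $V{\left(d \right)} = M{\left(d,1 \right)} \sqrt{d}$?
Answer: $-16218 - 351 i \approx -16218.0 - 351.0 i$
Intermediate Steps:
$M{\left(j,s \right)} = -27$
$V{\left(d \right)} = - 27 \sqrt{d}$
$V{\left(-169 \right)} + \left(7008 - 23226\right) = - 27 \sqrt{-169} + \left(7008 - 23226\right) = - 27 \cdot 13 i - 16218 = - 351 i - 16218 = -16218 - 351 i$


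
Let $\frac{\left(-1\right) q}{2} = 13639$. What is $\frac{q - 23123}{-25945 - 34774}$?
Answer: $\frac{50401}{60719} \approx 0.83007$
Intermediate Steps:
$q = -27278$ ($q = \left(-2\right) 13639 = -27278$)
$\frac{q - 23123}{-25945 - 34774} = \frac{-27278 - 23123}{-25945 - 34774} = - \frac{50401}{-60719} = \left(-50401\right) \left(- \frac{1}{60719}\right) = \frac{50401}{60719}$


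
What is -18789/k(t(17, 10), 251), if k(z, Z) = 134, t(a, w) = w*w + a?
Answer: -18789/134 ≈ -140.22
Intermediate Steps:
t(a, w) = a + w**2 (t(a, w) = w**2 + a = a + w**2)
-18789/k(t(17, 10), 251) = -18789/134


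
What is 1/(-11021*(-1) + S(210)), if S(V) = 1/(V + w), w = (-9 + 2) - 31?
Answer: 172/1895613 ≈ 9.0736e-5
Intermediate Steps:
w = -38 (w = -7 - 31 = -38)
S(V) = 1/(-38 + V) (S(V) = 1/(V - 38) = 1/(-38 + V))
1/(-11021*(-1) + S(210)) = 1/(-11021*(-1) + 1/(-38 + 210)) = 1/(11021 + 1/172) = 1/(1895613/172) = 172/1895613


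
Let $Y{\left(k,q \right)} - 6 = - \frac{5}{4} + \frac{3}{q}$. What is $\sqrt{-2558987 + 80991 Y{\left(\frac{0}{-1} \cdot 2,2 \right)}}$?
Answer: $\frac{i \sqrt{8211173}}{2} \approx 1432.8 i$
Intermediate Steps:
$Y{\left(k,q \right)} = \frac{19}{4} + \frac{3}{q}$ ($Y{\left(k,q \right)} = 6 + \left(- \frac{5}{4} + \frac{3}{q}\right) = 6 + \left(\left(-5\right) \frac{1}{4} + \frac{3}{q}\right) = 6 - \left(\frac{5}{4} - \frac{3}{q}\right) = \frac{19}{4} + \frac{3}{q}$)
$\sqrt{-2558987 + 80991 Y{\left(\frac{0}{-1} \cdot 2,2 \right)}} = \sqrt{-2558987 + 80991 \left(\frac{19}{4} + \frac{3}{2}\right)} = \sqrt{-2558987 + 80991 \cdot \frac{25}{4}} = \sqrt{-2558987 + \frac{2024775}{4}} = \sqrt{- \frac{8211173}{4}} = \frac{i \sqrt{8211173}}{2}$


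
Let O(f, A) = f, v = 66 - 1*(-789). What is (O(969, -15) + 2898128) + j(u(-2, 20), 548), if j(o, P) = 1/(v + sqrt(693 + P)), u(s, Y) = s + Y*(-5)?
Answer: 2115714605903/729784 - sqrt(1241)/729784 ≈ 2.8991e+6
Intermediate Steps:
v = 855 (v = 66 + 789 = 855)
u(s, Y) = s - 5*Y
j(o, P) = 1/(855 + sqrt(693 + P))
(O(969, -15) + 2898128) + j(u(-2, 20), 548) = (969 + 2898128) + 1/(855 + sqrt(693 + 548)) = 2899097 + 1/(855 + sqrt(1241))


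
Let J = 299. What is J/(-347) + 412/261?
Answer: 64925/90567 ≈ 0.71687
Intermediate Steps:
J/(-347) + 412/261 = 299/(-347) + 412/261 = 299*(-1/347) + 412*(1/261) = -299/347 + 412/261 = 64925/90567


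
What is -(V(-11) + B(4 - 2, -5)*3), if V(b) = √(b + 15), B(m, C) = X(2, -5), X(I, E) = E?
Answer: 13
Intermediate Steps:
B(m, C) = -5
V(b) = √(15 + b)
-(V(-11) + B(4 - 2, -5)*3) = -(√(15 - 11) - 5*3) = -(√4 - 15) = -(2 - 15) = -1*(-13) = 13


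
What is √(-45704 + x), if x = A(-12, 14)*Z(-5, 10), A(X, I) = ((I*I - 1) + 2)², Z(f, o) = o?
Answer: √342386 ≈ 585.14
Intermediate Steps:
A(X, I) = (1 + I²)² (A(X, I) = ((I² - 1) + 2)² = ((-1 + I²) + 2)² = (1 + I²)²)
x = 388090 (x = (1 + 14²)²*10 = (1 + 196)²*10 = 197²*10 = 38809*10 = 388090)
√(-45704 + x) = √(-45704 + 388090) = √342386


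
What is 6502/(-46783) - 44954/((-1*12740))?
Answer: 11100261/3274810 ≈ 3.3896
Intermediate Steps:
6502/(-46783) - 44954/((-1*12740)) = 6502*(-1/46783) - 44954/(-12740) = -6502/46783 - 44954*(-1/12740) = -6502/46783 + 247/70 = 11100261/3274810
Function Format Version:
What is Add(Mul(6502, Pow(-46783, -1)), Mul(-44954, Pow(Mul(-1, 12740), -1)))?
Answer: Rational(11100261, 3274810) ≈ 3.3896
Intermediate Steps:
Add(Mul(6502, Pow(-46783, -1)), Mul(-44954, Pow(Mul(-1, 12740), -1))) = Add(Mul(6502, Rational(-1, 46783)), Mul(-44954, Pow(-12740, -1))) = Add(Rational(-6502, 46783), Mul(-44954, Rational(-1, 12740))) = Add(Rational(-6502, 46783), Rational(247, 70)) = Rational(11100261, 3274810)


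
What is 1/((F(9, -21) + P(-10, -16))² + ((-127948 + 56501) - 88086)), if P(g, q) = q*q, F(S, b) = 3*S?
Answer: -1/79444 ≈ -1.2587e-5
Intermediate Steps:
P(g, q) = q²
1/((F(9, -21) + P(-10, -16))² + ((-127948 + 56501) - 88086)) = 1/((3*9 + (-16)²)² + ((-127948 + 56501) - 88086)) = 1/((27 + 256)² + (-71447 - 88086)) = 1/(283² - 159533) = 1/(80089 - 159533) = 1/(-79444) = -1/79444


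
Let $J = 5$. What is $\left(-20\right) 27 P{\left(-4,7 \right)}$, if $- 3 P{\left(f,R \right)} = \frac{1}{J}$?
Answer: $36$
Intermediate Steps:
$P{\left(f,R \right)} = - \frac{1}{15}$ ($P{\left(f,R \right)} = - \frac{1}{3 \cdot 5} = \left(- \frac{1}{3}\right) \frac{1}{5} = - \frac{1}{15}$)
$\left(-20\right) 27 P{\left(-4,7 \right)} = \left(-20\right) 27 \left(- \frac{1}{15}\right) = \left(-540\right) \left(- \frac{1}{15}\right) = 36$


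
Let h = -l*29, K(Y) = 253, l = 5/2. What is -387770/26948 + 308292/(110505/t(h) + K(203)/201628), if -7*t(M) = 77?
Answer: -13532958783546409/300212837936218 ≈ -45.078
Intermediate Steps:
l = 5/2 (l = 5*(1/2) = 5/2 ≈ 2.5000)
h = -145/2 (h = -1*5/2*29 = -5/2*29 = -145/2 ≈ -72.500)
t(M) = -11 (t(M) = -1/7*77 = -11)
-387770/26948 + 308292/(110505/t(h) + K(203)/201628) = -387770/26948 + 308292/(110505/(-11) + 253/201628) = -387770*1/26948 + 308292/(110505*(-1/11) + 253*(1/201628)) = -193885/13474 + 308292/(-110505/11 + 253/201628) = -193885/13474 + 308292/(-22280899357/2217908) = -193885/13474 + 308292*(-2217908/22280899357) = -193885/13474 - 683763293136/22280899357 = -13532958783546409/300212837936218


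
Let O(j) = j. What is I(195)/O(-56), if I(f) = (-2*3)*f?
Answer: 585/28 ≈ 20.893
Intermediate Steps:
I(f) = -6*f
I(195)/O(-56) = -6*195/(-56) = -1170*(-1/56) = 585/28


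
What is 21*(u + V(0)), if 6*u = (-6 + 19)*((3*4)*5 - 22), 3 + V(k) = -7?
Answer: 1519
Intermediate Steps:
V(k) = -10 (V(k) = -3 - 7 = -10)
u = 247/3 (u = ((-6 + 19)*((3*4)*5 - 22))/6 = (13*(12*5 - 22))/6 = (13*(60 - 22))/6 = (13*38)/6 = (1/6)*494 = 247/3 ≈ 82.333)
21*(u + V(0)) = 21*(247/3 - 10) = 21*(217/3) = 1519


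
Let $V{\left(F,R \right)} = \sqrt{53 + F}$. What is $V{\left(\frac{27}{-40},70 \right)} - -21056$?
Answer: $21056 + \frac{\sqrt{20930}}{20} \approx 21063.0$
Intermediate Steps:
$V{\left(\frac{27}{-40},70 \right)} - -21056 = \sqrt{53 + \frac{27}{-40}} - -21056 = \sqrt{53 + 27 \left(- \frac{1}{40}\right)} + 21056 = \sqrt{53 - \frac{27}{40}} + 21056 = \sqrt{\frac{2093}{40}} + 21056 = \frac{\sqrt{20930}}{20} + 21056 = 21056 + \frac{\sqrt{20930}}{20}$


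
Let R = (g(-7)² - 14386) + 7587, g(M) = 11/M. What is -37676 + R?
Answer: -2179154/49 ≈ -44473.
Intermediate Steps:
R = -333030/49 (R = ((11/(-7))² - 14386) + 7587 = ((11*(-⅐))² - 14386) + 7587 = ((-11/7)² - 14386) + 7587 = (121/49 - 14386) + 7587 = -704793/49 + 7587 = -333030/49 ≈ -6796.5)
-37676 + R = -37676 - 333030/49 = -2179154/49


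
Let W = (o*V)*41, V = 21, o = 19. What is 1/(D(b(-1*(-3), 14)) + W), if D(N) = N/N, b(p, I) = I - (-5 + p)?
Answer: 1/16360 ≈ 6.1125e-5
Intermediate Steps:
b(p, I) = 5 + I - p (b(p, I) = I + (5 - p) = 5 + I - p)
D(N) = 1
W = 16359 (W = (19*21)*41 = 399*41 = 16359)
1/(D(b(-1*(-3), 14)) + W) = 1/(1 + 16359) = 1/16360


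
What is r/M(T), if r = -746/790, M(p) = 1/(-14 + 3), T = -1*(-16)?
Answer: 4103/395 ≈ 10.387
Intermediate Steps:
T = 16
M(p) = -1/11 (M(p) = 1/(-11) = -1/11)
r = -373/395 (r = -746*1/790 = -373/395 ≈ -0.94430)
r/M(T) = -373/(395*(-1/11)) = -373/395*(-11) = 4103/395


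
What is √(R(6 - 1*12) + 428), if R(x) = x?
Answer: √422 ≈ 20.543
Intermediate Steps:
√(R(6 - 1*12) + 428) = √((6 - 1*12) + 428) = √((6 - 12) + 428) = √(-6 + 428) = √422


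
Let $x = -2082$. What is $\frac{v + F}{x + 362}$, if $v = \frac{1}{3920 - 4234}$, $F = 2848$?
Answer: $- \frac{20797}{12560} \approx -1.6558$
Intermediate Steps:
$v = - \frac{1}{314}$ ($v = \frac{1}{-314} = - \frac{1}{314} \approx -0.0031847$)
$\frac{v + F}{x + 362} = \frac{- \frac{1}{314} + 2848}{-2082 + 362} = \frac{894271}{314 \left(-1720\right)} = \frac{894271}{314} \left(- \frac{1}{1720}\right) = - \frac{20797}{12560}$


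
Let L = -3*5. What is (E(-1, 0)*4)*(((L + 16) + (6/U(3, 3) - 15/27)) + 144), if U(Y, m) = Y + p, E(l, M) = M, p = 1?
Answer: 0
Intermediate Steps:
L = -15
U(Y, m) = 1 + Y (U(Y, m) = Y + 1 = 1 + Y)
(E(-1, 0)*4)*(((L + 16) + (6/U(3, 3) - 15/27)) + 144) = (0*4)*(((-15 + 16) + (6/(1 + 3) - 15/27)) + 144) = 0*((1 + (6/4 - 15*1/27)) + 144) = 0*((1 + (6*(¼) - 5/9)) + 144) = 0*((1 + (3/2 - 5/9)) + 144) = 0*((1 + 17/18) + 144) = 0*(35/18 + 144) = 0*(2627/18) = 0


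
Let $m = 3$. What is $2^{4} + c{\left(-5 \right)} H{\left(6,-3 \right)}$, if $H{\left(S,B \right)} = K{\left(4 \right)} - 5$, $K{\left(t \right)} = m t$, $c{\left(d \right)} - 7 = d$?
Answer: $30$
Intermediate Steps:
$c{\left(d \right)} = 7 + d$
$K{\left(t \right)} = 3 t$
$H{\left(S,B \right)} = 7$ ($H{\left(S,B \right)} = 3 \cdot 4 - 5 = 12 - 5 = 7$)
$2^{4} + c{\left(-5 \right)} H{\left(6,-3 \right)} = 2^{4} + \left(7 - 5\right) 7 = 16 + 2 \cdot 7 = 16 + 14 = 30$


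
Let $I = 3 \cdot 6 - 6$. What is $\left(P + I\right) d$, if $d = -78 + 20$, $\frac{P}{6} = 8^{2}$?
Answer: $-22968$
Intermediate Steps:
$P = 384$ ($P = 6 \cdot 8^{2} = 6 \cdot 64 = 384$)
$I = 12$ ($I = 18 - 6 = 12$)
$d = -58$
$\left(P + I\right) d = \left(384 + 12\right) \left(-58\right) = 396 \left(-58\right) = -22968$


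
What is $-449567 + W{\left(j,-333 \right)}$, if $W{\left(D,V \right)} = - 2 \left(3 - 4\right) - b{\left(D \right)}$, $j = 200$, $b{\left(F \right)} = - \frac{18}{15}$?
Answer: $- \frac{2247819}{5} \approx -4.4956 \cdot 10^{5}$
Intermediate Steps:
$b{\left(F \right)} = - \frac{6}{5}$ ($b{\left(F \right)} = \left(-18\right) \frac{1}{15} = - \frac{6}{5}$)
$W{\left(D,V \right)} = \frac{16}{5}$ ($W{\left(D,V \right)} = - 2 \left(3 - 4\right) - - \frac{6}{5} = \left(-2\right) \left(-1\right) + \frac{6}{5} = 2 + \frac{6}{5} = \frac{16}{5}$)
$-449567 + W{\left(j,-333 \right)} = -449567 + \frac{16}{5} = - \frac{2247819}{5}$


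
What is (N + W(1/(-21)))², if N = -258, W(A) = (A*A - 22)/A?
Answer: 18344089/441 ≈ 41597.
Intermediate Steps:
W(A) = (-22 + A²)/A (W(A) = (A² - 22)/A = (-22 + A²)/A)
(N + W(1/(-21)))² = (-258 + (1/(-21) - 22/(1/(-21))))² = (-258 + (-1/21 - 22/(-1/21)))² = (-258 + (-1/21 - 22*(-21)))² = (-258 + (-1/21 + 462))² = (-258 + 9701/21)² = (4283/21)² = 18344089/441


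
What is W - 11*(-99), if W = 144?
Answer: 1233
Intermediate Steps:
W - 11*(-99) = 144 - 11*(-99) = 144 + 1089 = 1233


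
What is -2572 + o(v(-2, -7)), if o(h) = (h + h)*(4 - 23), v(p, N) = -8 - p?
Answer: -2344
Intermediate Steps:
o(h) = -38*h (o(h) = (2*h)*(-19) = -38*h)
-2572 + o(v(-2, -7)) = -2572 - 38*(-8 - 1*(-2)) = -2572 - 38*(-8 + 2) = -2572 - 38*(-6) = -2572 + 228 = -2344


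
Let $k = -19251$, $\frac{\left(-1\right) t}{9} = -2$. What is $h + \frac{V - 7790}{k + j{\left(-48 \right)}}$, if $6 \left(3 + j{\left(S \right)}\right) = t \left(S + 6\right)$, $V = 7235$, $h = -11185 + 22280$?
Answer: $\frac{14334777}{1292} \approx 11095.0$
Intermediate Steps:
$t = 18$ ($t = \left(-9\right) \left(-2\right) = 18$)
$h = 11095$
$j{\left(S \right)} = 15 + 3 S$ ($j{\left(S \right)} = -3 + \frac{18 \left(S + 6\right)}{6} = -3 + \frac{18 \left(6 + S\right)}{6} = -3 + \frac{108 + 18 S}{6} = -3 + \left(18 + 3 S\right) = 15 + 3 S$)
$h + \frac{V - 7790}{k + j{\left(-48 \right)}} = 11095 + \frac{7235 - 7790}{-19251 + \left(15 + 3 \left(-48\right)\right)} = 11095 - \frac{555}{-19251 + \left(15 - 144\right)} = 11095 - \frac{555}{-19251 - 129} = 11095 - \frac{555}{-19380} = 11095 - - \frac{37}{1292} = 11095 + \frac{37}{1292} = \frac{14334777}{1292}$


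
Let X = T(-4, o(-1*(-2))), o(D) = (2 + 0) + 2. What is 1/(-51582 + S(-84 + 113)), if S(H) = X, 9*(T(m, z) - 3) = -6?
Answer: -3/154739 ≈ -1.9387e-5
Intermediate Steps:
o(D) = 4 (o(D) = 2 + 2 = 4)
T(m, z) = 7/3 (T(m, z) = 3 + (1/9)*(-6) = 3 - 2/3 = 7/3)
X = 7/3 ≈ 2.3333
S(H) = 7/3
1/(-51582 + S(-84 + 113)) = 1/(-51582 + 7/3) = 1/(-154739/3) = -3/154739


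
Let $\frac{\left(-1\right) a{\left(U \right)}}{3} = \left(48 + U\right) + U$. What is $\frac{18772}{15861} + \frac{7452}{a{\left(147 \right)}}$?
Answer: $- \frac{1832150}{301359} \approx -6.0796$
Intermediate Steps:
$a{\left(U \right)} = -144 - 6 U$ ($a{\left(U \right)} = - 3 \left(\left(48 + U\right) + U\right) = - 3 \left(48 + 2 U\right) = -144 - 6 U$)
$\frac{18772}{15861} + \frac{7452}{a{\left(147 \right)}} = \frac{18772}{15861} + \frac{7452}{-144 - 882} = 18772 \cdot \frac{1}{15861} + \frac{7452}{-144 - 882} = \frac{18772}{15861} + \frac{7452}{-1026} = \frac{18772}{15861} + 7452 \left(- \frac{1}{1026}\right) = \frac{18772}{15861} - \frac{138}{19} = - \frac{1832150}{301359}$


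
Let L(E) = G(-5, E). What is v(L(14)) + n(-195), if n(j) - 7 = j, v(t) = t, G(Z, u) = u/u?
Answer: -187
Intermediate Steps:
G(Z, u) = 1
L(E) = 1
n(j) = 7 + j
v(L(14)) + n(-195) = 1 + (7 - 195) = 1 - 188 = -187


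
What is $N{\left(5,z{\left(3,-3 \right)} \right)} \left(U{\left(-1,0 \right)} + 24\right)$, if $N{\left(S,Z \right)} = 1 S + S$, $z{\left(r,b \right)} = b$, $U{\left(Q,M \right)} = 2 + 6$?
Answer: $320$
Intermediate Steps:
$U{\left(Q,M \right)} = 8$
$N{\left(S,Z \right)} = 2 S$ ($N{\left(S,Z \right)} = S + S = 2 S$)
$N{\left(5,z{\left(3,-3 \right)} \right)} \left(U{\left(-1,0 \right)} + 24\right) = 2 \cdot 5 \left(8 + 24\right) = 10 \cdot 32 = 320$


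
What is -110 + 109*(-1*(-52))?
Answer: 5558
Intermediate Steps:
-110 + 109*(-1*(-52)) = -110 + 109*52 = -110 + 5668 = 5558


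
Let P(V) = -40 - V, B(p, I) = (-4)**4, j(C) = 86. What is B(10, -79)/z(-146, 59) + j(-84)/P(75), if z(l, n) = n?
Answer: 24366/6785 ≈ 3.5912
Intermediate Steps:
B(p, I) = 256
B(10, -79)/z(-146, 59) + j(-84)/P(75) = 256/59 + 86/(-40 - 1*75) = 256*(1/59) + 86/(-40 - 75) = 256/59 + 86/(-115) = 256/59 + 86*(-1/115) = 256/59 - 86/115 = 24366/6785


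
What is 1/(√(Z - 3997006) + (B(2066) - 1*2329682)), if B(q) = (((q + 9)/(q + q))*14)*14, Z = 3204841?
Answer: -828624335141/1930349921175702082 - 1067089*I*√792165/5791049763527106246 ≈ -4.2926e-7 - 1.64e-10*I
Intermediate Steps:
B(q) = 98*(9 + q)/q (B(q) = (((9 + q)/((2*q)))*14)*14 = (((9 + q)*(1/(2*q)))*14)*14 = (((9 + q)/(2*q))*14)*14 = (7*(9 + q)/q)*14 = 98*(9 + q)/q)
1/(√(Z - 3997006) + (B(2066) - 1*2329682)) = 1/(√(3204841 - 3997006) + ((98 + 882/2066) - 1*2329682)) = 1/(√(-792165) + ((98 + 882*(1/2066)) - 2329682)) = 1/(I*√792165 + ((98 + 441/1033) - 2329682)) = 1/(I*√792165 + (101675/1033 - 2329682)) = 1/(I*√792165 - 2406459831/1033) = 1/(-2406459831/1033 + I*√792165)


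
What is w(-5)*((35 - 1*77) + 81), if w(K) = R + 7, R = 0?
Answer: 273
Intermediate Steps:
w(K) = 7 (w(K) = 0 + 7 = 7)
w(-5)*((35 - 1*77) + 81) = 7*((35 - 1*77) + 81) = 7*((35 - 77) + 81) = 7*(-42 + 81) = 7*39 = 273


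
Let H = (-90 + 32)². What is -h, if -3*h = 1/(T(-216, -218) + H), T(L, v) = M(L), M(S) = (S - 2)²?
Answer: 1/152664 ≈ 6.5503e-6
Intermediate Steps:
M(S) = (-2 + S)²
H = 3364 (H = (-58)² = 3364)
T(L, v) = (-2 + L)²
h = -1/152664 (h = -1/(3*((-2 - 216)² + 3364)) = -1/(3*((-218)² + 3364)) = -1/(3*(47524 + 3364)) = -⅓/50888 = -⅓*1/50888 = -1/152664 ≈ -6.5503e-6)
-h = -1*(-1/152664) = 1/152664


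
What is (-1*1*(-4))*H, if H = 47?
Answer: 188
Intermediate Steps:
(-1*1*(-4))*H = (-1*1*(-4))*47 = -1*(-4)*47 = 4*47 = 188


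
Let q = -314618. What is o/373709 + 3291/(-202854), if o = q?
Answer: -21683798697/25269455162 ≈ -0.85810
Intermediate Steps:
o = -314618
o/373709 + 3291/(-202854) = -314618/373709 + 3291/(-202854) = -314618*1/373709 + 3291*(-1/202854) = -314618/373709 - 1097/67618 = -21683798697/25269455162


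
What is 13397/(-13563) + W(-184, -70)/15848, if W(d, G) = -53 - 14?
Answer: -213224377/214946424 ≈ -0.99199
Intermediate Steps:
W(d, G) = -67
13397/(-13563) + W(-184, -70)/15848 = 13397/(-13563) - 67/15848 = 13397*(-1/13563) - 67*1/15848 = -13397/13563 - 67/15848 = -213224377/214946424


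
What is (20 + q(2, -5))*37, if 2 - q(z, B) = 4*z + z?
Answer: 444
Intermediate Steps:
q(z, B) = 2 - 5*z (q(z, B) = 2 - (4*z + z) = 2 - 5*z)
(20 + q(2, -5))*37 = (20 + (2 - 5*2))*37 = (20 + (2 - 10))*37 = (20 - 8)*37 = 12*37 = 444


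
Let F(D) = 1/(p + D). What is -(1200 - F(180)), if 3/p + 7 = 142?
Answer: -9721155/8101 ≈ -1200.0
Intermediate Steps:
p = 1/45 (p = 3/(-7 + 142) = 3/135 = 3*(1/135) = 1/45 ≈ 0.022222)
F(D) = 1/(1/45 + D)
-(1200 - F(180)) = -(1200 - 45/(1 + 45*180)) = -(1200 - 45/(1 + 8100)) = -(1200 - 45/8101) = -1*9721155/8101 = -9721155/8101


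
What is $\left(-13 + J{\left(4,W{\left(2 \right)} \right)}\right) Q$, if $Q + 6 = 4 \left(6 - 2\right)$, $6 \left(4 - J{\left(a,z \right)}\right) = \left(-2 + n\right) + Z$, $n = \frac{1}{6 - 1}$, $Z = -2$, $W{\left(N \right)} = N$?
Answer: $- \frac{251}{3} \approx -83.667$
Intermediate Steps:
$n = \frac{1}{5} \approx 0.2$
$J{\left(a,z \right)} = \frac{139}{30}$ ($J{\left(a,z \right)} = 4 - \frac{\left(-2 + \frac{1}{5}\right) - 2}{6} = 4 - \frac{- \frac{9}{5} - 2}{6} = 4 - - \frac{19}{30} = 4 + \frac{19}{30} = \frac{139}{30}$)
$Q = 10$ ($Q = -6 + 4 \left(6 - 2\right) = -6 + 4 \cdot 4 = -6 + 16 = 10$)
$\left(-13 + J{\left(4,W{\left(2 \right)} \right)}\right) Q = \left(-13 + \frac{139}{30}\right) 10 = \left(- \frac{251}{30}\right) 10 = - \frac{251}{3}$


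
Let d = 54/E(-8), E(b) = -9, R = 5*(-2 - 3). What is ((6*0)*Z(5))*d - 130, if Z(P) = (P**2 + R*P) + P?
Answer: -130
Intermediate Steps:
R = -25 (R = 5*(-5) = -25)
Z(P) = P**2 - 24*P (Z(P) = (P**2 - 25*P) + P = P**2 - 24*P)
d = -6 (d = 54/(-9) = 54*(-1/9) = -6)
((6*0)*Z(5))*d - 130 = ((6*0)*(5*(-24 + 5)))*(-6) - 130 = (0*(5*(-19)))*(-6) - 130 = (0*(-95))*(-6) - 130 = 0*(-6) - 130 = 0 - 130 = -130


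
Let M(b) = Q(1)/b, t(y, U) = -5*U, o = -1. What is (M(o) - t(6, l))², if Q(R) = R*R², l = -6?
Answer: 961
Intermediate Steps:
Q(R) = R³
M(b) = 1/b (M(b) = 1³/b = 1/b)
(M(o) - t(6, l))² = (1/(-1) - (-5)*(-6))² = (-1 - 1*30)² = (-1 - 30)² = (-31)² = 961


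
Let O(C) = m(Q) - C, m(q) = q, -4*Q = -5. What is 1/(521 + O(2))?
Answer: 4/2081 ≈ 0.0019222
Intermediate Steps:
Q = 5/4 (Q = -¼*(-5) = 5/4 ≈ 1.2500)
O(C) = 5/4 - C
1/(521 + O(2)) = 1/(521 + (5/4 - 1*2)) = 1/(521 + (5/4 - 2)) = 1/(521 - ¾) = 1/(2081/4) = 4/2081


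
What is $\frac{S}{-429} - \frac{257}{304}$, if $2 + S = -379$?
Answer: $\frac{1857}{43472} \approx 0.042717$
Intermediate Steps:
$S = -381$ ($S = -2 - 379 = -381$)
$\frac{S}{-429} - \frac{257}{304} = - \frac{381}{-429} - \frac{257}{304} = \left(-381\right) \left(- \frac{1}{429}\right) - \frac{257}{304} = \frac{127}{143} - \frac{257}{304} = \frac{1857}{43472}$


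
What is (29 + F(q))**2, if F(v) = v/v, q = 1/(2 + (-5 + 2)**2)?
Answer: 900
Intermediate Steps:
q = 1/11 (q = 1/(2 + (-3)**2) = 1/(2 + 9) = 1/11 ≈ 0.090909)
F(v) = 1
(29 + F(q))**2 = (29 + 1)**2 = 30**2 = 900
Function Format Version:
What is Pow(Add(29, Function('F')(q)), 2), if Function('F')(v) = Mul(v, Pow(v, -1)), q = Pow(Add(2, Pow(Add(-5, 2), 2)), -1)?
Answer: 900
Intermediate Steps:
q = Rational(1, 11) (q = Pow(Add(2, Pow(-3, 2)), -1) = Pow(Add(2, 9), -1) = Pow(11, -1) = Rational(1, 11) ≈ 0.090909)
Function('F')(v) = 1
Pow(Add(29, Function('F')(q)), 2) = Pow(Add(29, 1), 2) = Pow(30, 2) = 900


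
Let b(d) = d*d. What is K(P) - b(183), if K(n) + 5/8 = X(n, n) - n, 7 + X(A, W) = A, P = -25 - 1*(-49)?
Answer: -267973/8 ≈ -33497.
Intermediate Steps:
P = 24 (P = -25 + 49 = 24)
X(A, W) = -7 + A
b(d) = d²
K(n) = -61/8 (K(n) = -5/8 + ((-7 + n) - n) = -5/8 - 7 = -61/8)
K(P) - b(183) = -61/8 - 1*183² = -61/8 - 1*33489 = -61/8 - 33489 = -267973/8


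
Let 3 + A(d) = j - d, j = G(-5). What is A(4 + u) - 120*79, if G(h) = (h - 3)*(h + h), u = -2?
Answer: -9405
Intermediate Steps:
G(h) = 2*h*(-3 + h) (G(h) = (-3 + h)*(2*h) = 2*h*(-3 + h))
j = 80 (j = 2*(-5)*(-3 - 5) = 2*(-5)*(-8) = 80)
A(d) = 77 - d (A(d) = -3 + (80 - d) = 77 - d)
A(4 + u) - 120*79 = (77 - (4 - 2)) - 120*79 = (77 - 1*2) - 9480 = (77 - 2) - 9480 = 75 - 9480 = -9405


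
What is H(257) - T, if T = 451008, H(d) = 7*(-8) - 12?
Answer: -451076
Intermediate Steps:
H(d) = -68 (H(d) = -56 - 12 = -68)
H(257) - T = -68 - 1*451008 = -68 - 451008 = -451076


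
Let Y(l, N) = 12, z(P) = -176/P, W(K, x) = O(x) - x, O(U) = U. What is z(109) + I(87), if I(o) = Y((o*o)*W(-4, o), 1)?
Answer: 1132/109 ≈ 10.385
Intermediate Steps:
W(K, x) = 0 (W(K, x) = x - x = 0)
I(o) = 12
z(109) + I(87) = -176/109 + 12 = 1132/109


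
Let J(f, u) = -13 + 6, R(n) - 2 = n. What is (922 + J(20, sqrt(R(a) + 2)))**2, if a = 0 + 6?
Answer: 837225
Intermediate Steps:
a = 6
R(n) = 2 + n
J(f, u) = -7
(922 + J(20, sqrt(R(a) + 2)))**2 = (922 - 7)**2 = 915**2 = 837225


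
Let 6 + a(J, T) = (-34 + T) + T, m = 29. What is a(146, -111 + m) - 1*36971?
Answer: -37175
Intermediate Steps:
a(J, T) = -40 + 2*T (a(J, T) = -6 + ((-34 + T) + T) = -6 + (-34 + 2*T) = -40 + 2*T)
a(146, -111 + m) - 1*36971 = (-40 + 2*(-111 + 29)) - 1*36971 = (-40 + 2*(-82)) - 36971 = (-40 - 164) - 36971 = -204 - 36971 = -37175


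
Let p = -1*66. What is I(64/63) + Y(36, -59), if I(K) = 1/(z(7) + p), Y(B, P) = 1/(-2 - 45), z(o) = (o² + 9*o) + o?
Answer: -6/2491 ≈ -0.0024087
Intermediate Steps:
z(o) = o² + 10*o
Y(B, P) = -1/47 (Y(B, P) = 1/(-47) = -1/47)
p = -66
I(K) = 1/53 (I(K) = 1/(7*(10 + 7) - 66) = 1/(7*17 - 66) = 1/(119 - 66) = 1/53)
I(64/63) + Y(36, -59) = 1/53 - 1/47 = -6/2491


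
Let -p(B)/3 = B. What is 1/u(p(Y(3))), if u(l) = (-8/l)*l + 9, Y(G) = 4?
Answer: 1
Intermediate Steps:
p(B) = -3*B
u(l) = 1 (u(l) = -8 + 9 = 1)
1/u(p(Y(3))) = 1/1 = 1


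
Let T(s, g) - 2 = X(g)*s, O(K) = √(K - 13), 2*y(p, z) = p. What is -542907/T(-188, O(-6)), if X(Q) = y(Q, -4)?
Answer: -542907/83944 - 25516629*I*√19/83944 ≈ -6.4675 - 1325.0*I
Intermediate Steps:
y(p, z) = p/2
X(Q) = Q/2
O(K) = √(-13 + K)
T(s, g) = 2 + g*s/2 (T(s, g) = 2 + (g/2)*s = 2 + g*s/2)
-542907/T(-188, O(-6)) = -542907/(2 + (½)*√(-13 - 6)*(-188)) = -542907/(2 + (½)*√(-19)*(-188)) = -542907/(2 + (½)*(I*√19)*(-188)) = -542907/(2 - 94*I*√19)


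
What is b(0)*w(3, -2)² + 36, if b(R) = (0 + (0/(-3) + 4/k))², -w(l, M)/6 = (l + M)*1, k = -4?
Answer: 72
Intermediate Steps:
w(l, M) = -6*M - 6*l (w(l, M) = -6*(l + M) = -6*(M + l) = -6*M - 6*l)
b(R) = 1 (b(R) = (0 + (0/(-3) + 4/(-4)))² = (0 + (0*(-⅓) + 4*(-¼)))² = (0 + (0 - 1))² = (0 - 1)² = (-1)² = 1)
b(0)*w(3, -2)² + 36 = 1*(-6*(-2) - 6*3)² + 36 = 1*(12 - 18)² + 36 = 1*(-6)² + 36 = 1*36 + 36 = 36 + 36 = 72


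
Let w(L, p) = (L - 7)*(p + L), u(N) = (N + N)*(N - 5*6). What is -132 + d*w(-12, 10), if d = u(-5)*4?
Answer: 53068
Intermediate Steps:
u(N) = 2*N*(-30 + N) (u(N) = (2*N)*(N - 30) = (2*N)*(-30 + N) = 2*N*(-30 + N))
d = 1400 (d = (2*(-5)*(-30 - 5))*4 = (2*(-5)*(-35))*4 = 350*4 = 1400)
w(L, p) = (-7 + L)*(L + p)
-132 + d*w(-12, 10) = -132 + 1400*((-12)² - 7*(-12) - 7*10 - 12*10) = -132 + 1400*(144 + 84 - 70 - 120) = -132 + 1400*38 = -132 + 53200 = 53068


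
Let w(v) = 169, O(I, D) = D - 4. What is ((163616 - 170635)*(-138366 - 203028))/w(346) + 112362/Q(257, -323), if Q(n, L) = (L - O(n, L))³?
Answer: 76689318141/5408 ≈ 1.4181e+7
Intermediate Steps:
O(I, D) = -4 + D
Q(n, L) = 64 (Q(n, L) = (L - (-4 + L))³ = (L + (4 - L))³ = 4³ = 64)
((163616 - 170635)*(-138366 - 203028))/w(346) + 112362/Q(257, -323) = ((163616 - 170635)*(-138366 - 203028))/169 + 112362/64 = -7019*(-341394)*(1/169) + 112362*(1/64) = 2396244486*(1/169) + 56181/32 = 2396244486/169 + 56181/32 = 76689318141/5408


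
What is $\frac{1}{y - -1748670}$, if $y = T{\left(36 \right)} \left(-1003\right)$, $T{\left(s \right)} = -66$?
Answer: $\frac{1}{1814868} \approx 5.51 \cdot 10^{-7}$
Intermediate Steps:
$y = 66198$ ($y = \left(-66\right) \left(-1003\right) = 66198$)
$\frac{1}{y - -1748670} = \frac{1}{66198 - -1748670} = \frac{1}{66198 + \left(-2730573 + 4479243\right)} = \frac{1}{66198 + 1748670} = \frac{1}{1814868}$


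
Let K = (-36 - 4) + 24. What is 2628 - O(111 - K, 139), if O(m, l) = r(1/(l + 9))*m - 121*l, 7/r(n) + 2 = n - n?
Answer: 39783/2 ≈ 19892.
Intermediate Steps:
r(n) = -7/2 (r(n) = 7/(-2 + (n - n)) = 7/(-2 + 0) = 7/(-2) = 7*(-½) = -7/2)
K = -16 (K = -40 + 24 = -16)
O(m, l) = -121*l - 7*m/2 (O(m, l) = -7*m/2 - 121*l = -121*l - 7*m/2)
2628 - O(111 - K, 139) = 2628 - (-121*139 - 7*(111 - 1*(-16))/2) = 2628 - (-16819 - 7*(111 + 16)/2) = 2628 - (-16819 - 7/2*127) = 2628 - (-16819 - 889/2) = 2628 - 1*(-34527/2) = 2628 + 34527/2 = 39783/2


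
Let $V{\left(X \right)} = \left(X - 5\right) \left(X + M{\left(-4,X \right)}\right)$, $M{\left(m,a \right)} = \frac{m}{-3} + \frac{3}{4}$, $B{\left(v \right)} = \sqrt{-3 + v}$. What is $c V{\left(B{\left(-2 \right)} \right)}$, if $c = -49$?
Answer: $\frac{9065}{12} + \frac{1715 i \sqrt{5}}{12} \approx 755.42 + 319.57 i$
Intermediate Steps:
$M{\left(m,a \right)} = \frac{3}{4} - \frac{m}{3}$ ($M{\left(m,a \right)} = m \left(- \frac{1}{3}\right) + 3 \cdot \frac{1}{4} = - \frac{m}{3} + \frac{3}{4} = \frac{3}{4} - \frac{m}{3}$)
$V{\left(X \right)} = \left(-5 + X\right) \left(\frac{25}{12} + X\right)$ ($V{\left(X \right)} = \left(X - 5\right) \left(X + \left(\frac{3}{4} - - \frac{4}{3}\right)\right) = \left(-5 + X\right) \left(X + \left(\frac{3}{4} + \frac{4}{3}\right)\right) = \left(-5 + X\right) \left(X + \frac{25}{12}\right) = \left(-5 + X\right) \left(\frac{25}{12} + X\right)$)
$c V{\left(B{\left(-2 \right)} \right)} = - 49 \left(- \frac{125}{12} + \left(\sqrt{-3 - 2}\right)^{2} - \frac{35 \sqrt{-3 - 2}}{12}\right) = - 49 \left(- \frac{125}{12} + \left(\sqrt{-5}\right)^{2} - \frac{35 \sqrt{-5}}{12}\right) = - 49 \left(- \frac{125}{12} + \left(i \sqrt{5}\right)^{2} - \frac{35 i \sqrt{5}}{12}\right) = - 49 \left(- \frac{125}{12} - 5 - \frac{35 i \sqrt{5}}{12}\right) = - 49 \left(- \frac{185}{12} - \frac{35 i \sqrt{5}}{12}\right) = \frac{9065}{12} + \frac{1715 i \sqrt{5}}{12}$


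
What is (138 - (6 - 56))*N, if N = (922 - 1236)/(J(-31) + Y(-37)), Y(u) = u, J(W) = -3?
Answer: 7379/5 ≈ 1475.8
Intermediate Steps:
N = 157/20 (N = (922 - 1236)/(-3 - 37) = -314/(-40) = -314*(-1/40) = 157/20 ≈ 7.8500)
(138 - (6 - 56))*N = (138 - (6 - 56))*(157/20) = (138 - 1*(-50))*(157/20) = (138 + 50)*(157/20) = 188*(157/20) = 7379/5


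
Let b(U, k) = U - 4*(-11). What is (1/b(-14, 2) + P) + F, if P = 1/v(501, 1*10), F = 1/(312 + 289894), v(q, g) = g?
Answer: 580427/4353090 ≈ 0.13334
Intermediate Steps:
b(U, k) = 44 + U (b(U, k) = U + 44 = 44 + U)
F = 1/290206 ≈ 3.4458e-6
P = ⅒ (P = 1/(1*10) = 1/10 = ⅒ ≈ 0.10000)
(1/b(-14, 2) + P) + F = (1/(44 - 14) + ⅒) + 1/290206 = (1/30 + ⅒) + 1/290206 = 2/15 + 1/290206 = 580427/4353090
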